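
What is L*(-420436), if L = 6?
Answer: -2522616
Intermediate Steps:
L*(-420436) = 6*(-420436) = -2522616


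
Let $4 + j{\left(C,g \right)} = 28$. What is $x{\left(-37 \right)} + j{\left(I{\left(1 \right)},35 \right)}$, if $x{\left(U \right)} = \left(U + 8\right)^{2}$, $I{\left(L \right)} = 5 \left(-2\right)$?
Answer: $865$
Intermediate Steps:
$I{\left(L \right)} = -10$
$j{\left(C,g \right)} = 24$ ($j{\left(C,g \right)} = -4 + 28 = 24$)
$x{\left(U \right)} = \left(8 + U\right)^{2}$
$x{\left(-37 \right)} + j{\left(I{\left(1 \right)},35 \right)} = \left(8 - 37\right)^{2} + 24 = \left(-29\right)^{2} + 24 = 841 + 24 = 865$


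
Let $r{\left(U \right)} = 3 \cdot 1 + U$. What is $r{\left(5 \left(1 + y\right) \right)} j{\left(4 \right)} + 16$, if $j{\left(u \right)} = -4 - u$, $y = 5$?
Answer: $-248$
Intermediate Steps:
$r{\left(U \right)} = 3 + U$
$r{\left(5 \left(1 + y\right) \right)} j{\left(4 \right)} + 16 = \left(3 + 5 \left(1 + 5\right)\right) \left(-4 - 4\right) + 16 = \left(3 + 5 \cdot 6\right) \left(-4 - 4\right) + 16 = \left(3 + 30\right) \left(-8\right) + 16 = 33 \left(-8\right) + 16 = -264 + 16 = -248$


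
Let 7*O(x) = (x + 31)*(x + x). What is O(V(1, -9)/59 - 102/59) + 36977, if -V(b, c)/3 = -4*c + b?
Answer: 900330143/24367 ≈ 36949.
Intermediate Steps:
V(b, c) = -3*b + 12*c (V(b, c) = -3*(-4*c + b) = -3*(b - 4*c) = -3*b + 12*c)
O(x) = 2*x*(31 + x)/7 (O(x) = ((x + 31)*(x + x))/7 = ((31 + x)*(2*x))/7 = (2*x*(31 + x))/7 = 2*x*(31 + x)/7)
O(V(1, -9)/59 - 102/59) + 36977 = 2*((-3*1 + 12*(-9))/59 - 102/59)*(31 + ((-3*1 + 12*(-9))/59 - 102/59))/7 + 36977 = 2*((-3 - 108)*(1/59) - 102*1/59)*(31 + ((-3 - 108)*(1/59) - 102*1/59))/7 + 36977 = 2*(-111*1/59 - 102/59)*(31 + (-111*1/59 - 102/59))/7 + 36977 = 2*(-111/59 - 102/59)*(31 + (-111/59 - 102/59))/7 + 36977 = (2/7)*(-213/59)*(31 - 213/59) + 36977 = (2/7)*(-213/59)*(1616/59) + 36977 = -688416/24367 + 36977 = 900330143/24367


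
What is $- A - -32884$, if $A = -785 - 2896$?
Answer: $36565$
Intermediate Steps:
$A = -3681$
$- A - -32884 = \left(-1\right) \left(-3681\right) - -32884 = 3681 + 32884 = 36565$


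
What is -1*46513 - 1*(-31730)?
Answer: -14783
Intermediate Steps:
-1*46513 - 1*(-31730) = -46513 + 31730 = -14783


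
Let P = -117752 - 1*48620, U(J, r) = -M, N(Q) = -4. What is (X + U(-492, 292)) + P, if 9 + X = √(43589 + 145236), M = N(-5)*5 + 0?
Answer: -166361 + 5*√7553 ≈ -1.6593e+5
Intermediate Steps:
M = -20 (M = -4*5 + 0 = -20 + 0 = -20)
U(J, r) = 20 (U(J, r) = -1*(-20) = 20)
X = -9 + 5*√7553 (X = -9 + √(43589 + 145236) = -9 + √188825 = -9 + 5*√7553 ≈ 425.54)
P = -166372 (P = -117752 - 48620 = -166372)
(X + U(-492, 292)) + P = ((-9 + 5*√7553) + 20) - 166372 = (11 + 5*√7553) - 166372 = -166361 + 5*√7553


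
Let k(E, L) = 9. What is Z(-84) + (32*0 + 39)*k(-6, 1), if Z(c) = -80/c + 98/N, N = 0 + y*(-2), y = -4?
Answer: 30593/84 ≈ 364.20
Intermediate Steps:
N = 8 (N = 0 - 4*(-2) = 0 + 8 = 8)
Z(c) = 49/4 - 80/c (Z(c) = -80/c + 98/8 = -80/c + 98*(⅛) = -80/c + 49/4 = 49/4 - 80/c)
Z(-84) + (32*0 + 39)*k(-6, 1) = (49/4 - 80/(-84)) + (32*0 + 39)*9 = (49/4 - 80*(-1/84)) + (0 + 39)*9 = (49/4 + 20/21) + 39*9 = 1109/84 + 351 = 30593/84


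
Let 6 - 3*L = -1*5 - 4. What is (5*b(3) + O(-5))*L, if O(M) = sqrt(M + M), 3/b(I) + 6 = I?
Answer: -25 + 5*I*sqrt(10) ≈ -25.0 + 15.811*I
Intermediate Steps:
b(I) = 3/(-6 + I)
O(M) = sqrt(2)*sqrt(M) (O(M) = sqrt(2*M) = sqrt(2)*sqrt(M))
L = 5 (L = 2 - (-1*5 - 4)/3 = 2 - (-5 - 4)/3 = 2 - 1/3*(-9) = 2 + 3 = 5)
(5*b(3) + O(-5))*L = (5*(3/(-6 + 3)) + sqrt(2)*sqrt(-5))*5 = (5*(3/(-3)) + sqrt(2)*(I*sqrt(5)))*5 = (5*(3*(-1/3)) + I*sqrt(10))*5 = (5*(-1) + I*sqrt(10))*5 = (-5 + I*sqrt(10))*5 = -25 + 5*I*sqrt(10)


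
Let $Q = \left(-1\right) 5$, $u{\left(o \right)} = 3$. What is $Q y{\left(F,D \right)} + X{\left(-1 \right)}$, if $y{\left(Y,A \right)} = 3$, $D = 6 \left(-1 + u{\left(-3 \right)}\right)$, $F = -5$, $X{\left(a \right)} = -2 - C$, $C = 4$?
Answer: $-21$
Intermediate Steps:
$X{\left(a \right)} = -6$ ($X{\left(a \right)} = -2 - 4 = -6$)
$D = 12$ ($D = 6 \left(-1 + 3\right) = 6 \cdot 2 = 12$)
$Q = -5$
$Q y{\left(F,D \right)} + X{\left(-1 \right)} = \left(-5\right) 3 - 6 = -15 - 6 = -21$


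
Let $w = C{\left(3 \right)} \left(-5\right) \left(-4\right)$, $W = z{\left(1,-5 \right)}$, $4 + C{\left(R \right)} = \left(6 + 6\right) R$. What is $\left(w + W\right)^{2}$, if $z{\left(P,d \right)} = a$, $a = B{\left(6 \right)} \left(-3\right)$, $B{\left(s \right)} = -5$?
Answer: $429025$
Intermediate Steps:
$C{\left(R \right)} = -4 + 12 R$ ($C{\left(R \right)} = -4 + \left(6 + 6\right) R = -4 + 12 R$)
$a = 15$ ($a = \left(-5\right) \left(-3\right) = 15$)
$z{\left(P,d \right)} = 15$
$W = 15$
$w = 640$ ($w = \left(-4 + 12 \cdot 3\right) \left(-5\right) \left(-4\right) = \left(-4 + 36\right) \left(-5\right) \left(-4\right) = 32 \left(-5\right) \left(-4\right) = \left(-160\right) \left(-4\right) = 640$)
$\left(w + W\right)^{2} = \left(640 + 15\right)^{2} = 655^{2} = 429025$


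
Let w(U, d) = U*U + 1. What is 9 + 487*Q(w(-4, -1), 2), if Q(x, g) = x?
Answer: 8288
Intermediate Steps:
w(U, d) = 1 + U**2 (w(U, d) = U**2 + 1 = 1 + U**2)
9 + 487*Q(w(-4, -1), 2) = 9 + 487*(1 + (-4)**2) = 9 + 487*(1 + 16) = 9 + 487*17 = 9 + 8279 = 8288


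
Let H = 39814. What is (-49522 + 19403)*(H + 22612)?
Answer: -1880208694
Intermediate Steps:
(-49522 + 19403)*(H + 22612) = (-49522 + 19403)*(39814 + 22612) = -30119*62426 = -1880208694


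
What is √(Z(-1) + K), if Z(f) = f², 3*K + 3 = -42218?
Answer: I*√126654/3 ≈ 118.63*I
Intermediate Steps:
K = -42221/3 (K = -1 + (⅓)*(-42218) = -1 - 42218/3 = -42221/3 ≈ -14074.)
√(Z(-1) + K) = √((-1)² - 42221/3) = √(1 - 42221/3) = √(-42218/3) = I*√126654/3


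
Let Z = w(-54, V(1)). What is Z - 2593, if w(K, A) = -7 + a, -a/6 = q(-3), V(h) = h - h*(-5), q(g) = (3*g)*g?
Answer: -2762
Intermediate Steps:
q(g) = 3*g²
V(h) = 6*h (V(h) = h - (-5)*h = h + 5*h = 6*h)
a = -162 (a = -18*(-3)² = -18*9 = -6*27 = -162)
w(K, A) = -169 (w(K, A) = -7 - 162 = -169)
Z = -169
Z - 2593 = -169 - 2593 = -2762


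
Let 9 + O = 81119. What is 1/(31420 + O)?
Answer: 1/112530 ≈ 8.8865e-6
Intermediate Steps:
O = 81110 (O = -9 + 81119 = 81110)
1/(31420 + O) = 1/(31420 + 81110) = 1/112530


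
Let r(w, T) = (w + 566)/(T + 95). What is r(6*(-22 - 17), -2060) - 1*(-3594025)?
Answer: 7062258793/1965 ≈ 3.5940e+6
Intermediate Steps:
r(w, T) = (566 + w)/(95 + T)
r(6*(-22 - 17), -2060) - 1*(-3594025) = (566 + 6*(-22 - 17))/(95 - 2060) - 1*(-3594025) = (566 + 6*(-39))/(-1965) + 3594025 = -(566 - 234)/1965 + 3594025 = -1/1965*332 + 3594025 = -332/1965 + 3594025 = 7062258793/1965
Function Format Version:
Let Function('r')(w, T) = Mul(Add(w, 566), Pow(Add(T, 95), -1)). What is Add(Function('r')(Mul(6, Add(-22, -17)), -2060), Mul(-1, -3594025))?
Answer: Rational(7062258793, 1965) ≈ 3.5940e+6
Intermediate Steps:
Function('r')(w, T) = Mul(Pow(Add(95, T), -1), Add(566, w)) (Function('r')(w, T) = Mul(Add(566, w), Pow(Add(95, T), -1)) = Mul(Pow(Add(95, T), -1), Add(566, w)))
Add(Function('r')(Mul(6, Add(-22, -17)), -2060), Mul(-1, -3594025)) = Add(Mul(Pow(Add(95, -2060), -1), Add(566, Mul(6, Add(-22, -17)))), Mul(-1, -3594025)) = Add(Mul(Pow(-1965, -1), Add(566, Mul(6, -39))), 3594025) = Add(Mul(Rational(-1, 1965), Add(566, -234)), 3594025) = Add(Mul(Rational(-1, 1965), 332), 3594025) = Add(Rational(-332, 1965), 3594025) = Rational(7062258793, 1965)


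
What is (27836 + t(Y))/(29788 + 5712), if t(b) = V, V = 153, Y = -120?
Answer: 27989/35500 ≈ 0.78842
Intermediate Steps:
t(b) = 153
(27836 + t(Y))/(29788 + 5712) = (27836 + 153)/(29788 + 5712) = 27989/35500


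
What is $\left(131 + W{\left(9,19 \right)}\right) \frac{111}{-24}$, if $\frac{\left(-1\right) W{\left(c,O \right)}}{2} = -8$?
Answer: $- \frac{5439}{8} \approx -679.88$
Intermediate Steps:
$W{\left(c,O \right)} = 16$ ($W{\left(c,O \right)} = \left(-2\right) \left(-8\right) = 16$)
$\left(131 + W{\left(9,19 \right)}\right) \frac{111}{-24} = \left(131 + 16\right) \frac{111}{-24} = 147 \cdot 111 \left(- \frac{1}{24}\right) = 147 \left(- \frac{37}{8}\right) = - \frac{5439}{8}$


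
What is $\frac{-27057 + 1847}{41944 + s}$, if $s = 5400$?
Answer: $- \frac{12605}{23672} \approx -0.53249$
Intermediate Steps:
$\frac{-27057 + 1847}{41944 + s} = \frac{-27057 + 1847}{41944 + 5400} = - \frac{25210}{47344} = \left(-25210\right) \frac{1}{47344} = - \frac{12605}{23672}$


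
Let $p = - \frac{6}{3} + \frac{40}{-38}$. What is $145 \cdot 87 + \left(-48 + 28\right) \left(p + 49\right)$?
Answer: $\frac{222225}{19} \approx 11696.0$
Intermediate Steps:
$p = - \frac{58}{19}$ ($p = \left(-6\right) \frac{1}{3} + 40 \left(- \frac{1}{38}\right) = -2 - \frac{20}{19} = - \frac{58}{19} \approx -3.0526$)
$145 \cdot 87 + \left(-48 + 28\right) \left(p + 49\right) = 145 \cdot 87 + \left(-48 + 28\right) \left(- \frac{58}{19} + 49\right) = 12615 - \frac{17460}{19} = \frac{222225}{19}$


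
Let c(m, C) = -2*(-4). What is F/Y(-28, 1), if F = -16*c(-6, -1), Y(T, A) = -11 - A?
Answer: 32/3 ≈ 10.667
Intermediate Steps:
c(m, C) = 8
F = -128 (F = -16*8 = -128)
F/Y(-28, 1) = -128/(-11 - 1*1) = -128/(-11 - 1) = -128/(-12) = -128*(-1/12) = 32/3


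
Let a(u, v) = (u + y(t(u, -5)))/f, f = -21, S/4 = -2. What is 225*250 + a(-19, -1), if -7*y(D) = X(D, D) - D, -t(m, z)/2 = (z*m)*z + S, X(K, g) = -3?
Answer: 8267914/147 ≈ 56244.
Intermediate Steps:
S = -8 (S = 4*(-2) = -8)
t(m, z) = 16 - 2*m*z**2 (t(m, z) = -2*((z*m)*z - 8) = -2*((m*z)*z - 8) = -2*(m*z**2 - 8) = -2*(-8 + m*z**2) = 16 - 2*m*z**2)
y(D) = 3/7 + D/7 (y(D) = -(-3 - D)/7 = 3/7 + D/7)
a(u, v) = -19/147 + 43*u/147 (a(u, v) = (u + (3/7 + (16 - 2*u*(-5)**2)/7))/(-21) = (u + (3/7 + (16 - 2*u*25)/7))*(-1/21) = (u + (3/7 + (16 - 50*u)/7))*(-1/21) = (u + (3/7 + (16/7 - 50*u/7)))*(-1/21) = (u + (19/7 - 50*u/7))*(-1/21) = (19/7 - 43*u/7)*(-1/21) = -19/147 + 43*u/147)
225*250 + a(-19, -1) = 225*250 + (-19/147 + (43/147)*(-19)) = 56250 + (-19/147 - 817/147) = 56250 - 836/147 = 8267914/147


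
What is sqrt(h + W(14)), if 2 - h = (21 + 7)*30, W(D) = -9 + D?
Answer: 7*I*sqrt(17) ≈ 28.862*I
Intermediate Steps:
h = -838 (h = 2 - (21 + 7)*30 = 2 - 28*30 = 2 - 1*840 = 2 - 840 = -838)
sqrt(h + W(14)) = sqrt(-838 + (-9 + 14)) = sqrt(-838 + 5) = sqrt(-833) = 7*I*sqrt(17)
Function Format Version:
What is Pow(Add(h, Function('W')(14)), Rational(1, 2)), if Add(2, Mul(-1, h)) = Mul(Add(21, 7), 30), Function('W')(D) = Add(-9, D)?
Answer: Mul(7, I, Pow(17, Rational(1, 2))) ≈ Mul(28.862, I)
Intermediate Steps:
h = -838 (h = Add(2, Mul(-1, Mul(Add(21, 7), 30))) = Add(2, Mul(-1, Mul(28, 30))) = Add(2, Mul(-1, 840)) = Add(2, -840) = -838)
Pow(Add(h, Function('W')(14)), Rational(1, 2)) = Pow(Add(-838, Add(-9, 14)), Rational(1, 2)) = Pow(Add(-838, 5), Rational(1, 2)) = Pow(-833, Rational(1, 2)) = Mul(7, I, Pow(17, Rational(1, 2)))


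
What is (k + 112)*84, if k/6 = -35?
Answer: -8232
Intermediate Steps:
k = -210 (k = 6*(-35) = -210)
(k + 112)*84 = (-210 + 112)*84 = -98*84 = -8232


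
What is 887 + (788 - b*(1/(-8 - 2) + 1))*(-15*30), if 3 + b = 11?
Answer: -350473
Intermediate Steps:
b = 8 (b = -3 + 11 = 8)
887 + (788 - b*(1/(-8 - 2) + 1))*(-15*30) = 887 + (788 - 8*(1/(-8 - 2) + 1))*(-15*30) = 887 + (788 - 8*(1/(-10) + 1))*(-450) = 887 + (788 - 8*(-⅒ + 1))*(-450) = 887 + (788 - 8*9/10)*(-450) = 887 + (788 - 1*36/5)*(-450) = 887 + (788 - 36/5)*(-450) = 887 + (3904/5)*(-450) = 887 - 351360 = -350473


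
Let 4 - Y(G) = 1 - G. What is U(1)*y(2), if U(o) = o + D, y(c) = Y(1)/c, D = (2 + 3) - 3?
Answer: 6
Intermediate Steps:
Y(G) = 3 + G (Y(G) = 4 - (1 - G) = 4 + (-1 + G) = 3 + G)
D = 2 (D = 5 - 3 = 2)
y(c) = 4/c (y(c) = (3 + 1)/c = 4/c)
U(o) = 2 + o (U(o) = o + 2 = 2 + o)
U(1)*y(2) = (2 + 1)*(4/2) = 3*(4*(½)) = 3*2 = 6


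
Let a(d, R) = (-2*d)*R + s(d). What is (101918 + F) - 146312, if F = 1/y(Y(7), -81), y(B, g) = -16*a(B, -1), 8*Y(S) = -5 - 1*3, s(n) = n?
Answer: -2130911/48 ≈ -44394.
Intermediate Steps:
a(d, R) = d - 2*R*d (a(d, R) = (-2*d)*R + d = -2*R*d + d = d - 2*R*d)
Y(S) = -1 (Y(S) = (-5 - 1*3)/8 = (-5 - 3)/8 = (⅛)*(-8) = -1)
y(B, g) = -48*B (y(B, g) = -16*B*(1 - 2*(-1)) = -16*B*(1 + 2) = -16*B*3 = -48*B)
F = 1/48 (F = 1/(-48*(-1)) = 1/48 ≈ 0.020833)
(101918 + F) - 146312 = (101918 + 1/48) - 146312 = 4892065/48 - 146312 = -2130911/48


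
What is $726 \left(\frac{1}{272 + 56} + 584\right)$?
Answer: $\frac{69533739}{164} \approx 4.2399 \cdot 10^{5}$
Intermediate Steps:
$726 \left(\frac{1}{272 + 56} + 584\right) = 726 \left(\frac{1}{328} + 584\right) = 726 \cdot \frac{191553}{328} = \frac{69533739}{164}$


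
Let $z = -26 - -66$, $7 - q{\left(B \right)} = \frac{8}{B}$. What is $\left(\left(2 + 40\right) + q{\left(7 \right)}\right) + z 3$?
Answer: $\frac{1175}{7} \approx 167.86$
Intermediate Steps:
$q{\left(B \right)} = 7 - \frac{8}{B}$
$z = 40$ ($z = -26 + 66 = 40$)
$\left(\left(2 + 40\right) + q{\left(7 \right)}\right) + z 3 = \left(\left(2 + 40\right) + \left(7 - \frac{8}{7}\right)\right) + 40 \cdot 3 = \left(42 + \left(7 - \frac{8}{7}\right)\right) + 120 = \left(42 + \frac{41}{7}\right) + 120 = \frac{335}{7} + 120 = \frac{1175}{7}$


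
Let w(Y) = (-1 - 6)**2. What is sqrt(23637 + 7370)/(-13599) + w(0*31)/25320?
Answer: 49/25320 - sqrt(31007)/13599 ≈ -0.011013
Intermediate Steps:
w(Y) = 49 (w(Y) = (-7)**2 = 49)
sqrt(23637 + 7370)/(-13599) + w(0*31)/25320 = sqrt(23637 + 7370)/(-13599) + 49/25320 = sqrt(31007)*(-1/13599) + 49*(1/25320) = -sqrt(31007)/13599 + 49/25320 = 49/25320 - sqrt(31007)/13599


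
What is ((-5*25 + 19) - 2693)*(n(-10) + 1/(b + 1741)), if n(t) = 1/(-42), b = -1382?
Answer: 295761/5026 ≈ 58.846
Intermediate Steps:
n(t) = -1/42
((-5*25 + 19) - 2693)*(n(-10) + 1/(b + 1741)) = ((-5*25 + 19) - 2693)*(-1/42 + 1/(-1382 + 1741)) = ((-125 + 19) - 2693)*(-1/42 + 1/359) = (-106 - 2693)*(-1/42 + 1/359) = -2799*(-317/15078) = 295761/5026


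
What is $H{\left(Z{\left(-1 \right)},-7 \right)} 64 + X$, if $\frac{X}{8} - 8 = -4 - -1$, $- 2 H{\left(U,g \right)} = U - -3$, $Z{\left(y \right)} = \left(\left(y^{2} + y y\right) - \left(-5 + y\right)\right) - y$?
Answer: $-344$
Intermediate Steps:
$Z{\left(y \right)} = 5 - 2 y + 2 y^{2}$ ($Z{\left(y \right)} = \left(\left(y^{2} + y^{2}\right) - \left(-5 + y\right)\right) - y = \left(2 y^{2} - \left(-5 + y\right)\right) - y = \left(5 - y + 2 y^{2}\right) - y = 5 - 2 y + 2 y^{2}$)
$H{\left(U,g \right)} = - \frac{3}{2} - \frac{U}{2}$ ($H{\left(U,g \right)} = - \frac{U - -3}{2} = - \frac{U + 3}{2} = - \frac{3 + U}{2} = - \frac{3}{2} - \frac{U}{2}$)
$X = 40$ ($X = 64 + 8 \left(-4 - -1\right) = 64 + 8 \left(-4 + 1\right) = 64 + 8 \left(-3\right) = 64 - 24 = 40$)
$H{\left(Z{\left(-1 \right)},-7 \right)} 64 + X = \left(- \frac{3}{2} - \frac{5 - -2 + 2 \left(-1\right)^{2}}{2}\right) 64 + 40 = \left(- \frac{3}{2} - \frac{5 + 2 + 2 \cdot 1}{2}\right) 64 + 40 = \left(- \frac{3}{2} - \frac{5 + 2 + 2}{2}\right) 64 + 40 = \left(- \frac{3}{2} - \frac{9}{2}\right) 64 + 40 = \left(-6\right) 64 + 40 = -384 + 40 = -344$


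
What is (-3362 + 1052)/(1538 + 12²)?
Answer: -1155/841 ≈ -1.3734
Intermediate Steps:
(-3362 + 1052)/(1538 + 12²) = -2310/(1538 + 144) = -2310/1682 = -2310*1/1682 = -1155/841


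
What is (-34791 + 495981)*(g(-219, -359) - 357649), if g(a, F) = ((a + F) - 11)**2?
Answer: -4947646320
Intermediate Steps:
g(a, F) = (-11 + F + a)**2 (g(a, F) = ((F + a) - 11)**2 = (-11 + F + a)**2)
(-34791 + 495981)*(g(-219, -359) - 357649) = (-34791 + 495981)*((-11 - 359 - 219)**2 - 357649) = 461190*((-589)**2 - 357649) = 461190*(346921 - 357649) = 461190*(-10728) = -4947646320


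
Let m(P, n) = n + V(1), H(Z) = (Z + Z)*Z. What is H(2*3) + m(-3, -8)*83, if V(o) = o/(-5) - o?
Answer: -3458/5 ≈ -691.60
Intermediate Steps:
V(o) = -6*o/5 (V(o) = o*(-⅕) - o = -o/5 - o = -6*o/5)
H(Z) = 2*Z² (H(Z) = (2*Z)*Z = 2*Z²)
m(P, n) = -6/5 + n (m(P, n) = n - 6/5*1 = n - 6/5 = -6/5 + n)
H(2*3) + m(-3, -8)*83 = 2*(2*3)² + (-6/5 - 8)*83 = 2*6² - 46/5*83 = 2*36 - 3818/5 = 72 - 3818/5 = -3458/5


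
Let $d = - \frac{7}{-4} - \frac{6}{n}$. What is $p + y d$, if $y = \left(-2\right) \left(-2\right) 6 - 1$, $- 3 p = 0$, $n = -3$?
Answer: $\frac{345}{4} \approx 86.25$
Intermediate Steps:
$p = 0$ ($p = \left(- \frac{1}{3}\right) 0 = 0$)
$d = \frac{15}{4}$ ($d = - \frac{7}{-4} - \frac{6}{-3} = \left(-7\right) \left(- \frac{1}{4}\right) - -2 = \frac{7}{4} + 2 = \frac{15}{4} \approx 3.75$)
$y = 23$ ($y = 4 \cdot 6 - 1 = 24 - 1 = 23$)
$p + y d = 0 + 23 \cdot \frac{15}{4} = 0 + \frac{345}{4} = \frac{345}{4}$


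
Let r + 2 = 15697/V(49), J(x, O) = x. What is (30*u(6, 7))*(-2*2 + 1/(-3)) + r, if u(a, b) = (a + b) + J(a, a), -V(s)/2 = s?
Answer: -257953/98 ≈ -2632.2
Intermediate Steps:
V(s) = -2*s
u(a, b) = b + 2*a (u(a, b) = (a + b) + a = b + 2*a)
r = -15893/98 (r = -2 + 15697/((-2*49)) = -2 + 15697/(-98) = -2 + 15697*(-1/98) = -2 - 15697/98 = -15893/98 ≈ -162.17)
(30*u(6, 7))*(-2*2 + 1/(-3)) + r = (30*(7 + 2*6))*(-2*2 + 1/(-3)) - 15893/98 = (30*(7 + 12))*(-4 + 1*(-⅓)) - 15893/98 = (30*19)*(-4 - ⅓) - 15893/98 = 570*(-13/3) - 15893/98 = -2470 - 15893/98 = -257953/98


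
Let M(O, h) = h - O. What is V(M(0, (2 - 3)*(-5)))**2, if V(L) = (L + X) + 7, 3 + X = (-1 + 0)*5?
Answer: 16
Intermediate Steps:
X = -8 (X = -3 + (-1 + 0)*5 = -3 - 1*5 = -3 - 5 = -8)
V(L) = -1 + L (V(L) = (L - 8) + 7 = (-8 + L) + 7 = -1 + L)
V(M(0, (2 - 3)*(-5)))**2 = (-1 + ((2 - 3)*(-5) - 1*0))**2 = (-1 + (-1*(-5) + 0))**2 = (-1 + (5 + 0))**2 = (-1 + 5)**2 = 4**2 = 16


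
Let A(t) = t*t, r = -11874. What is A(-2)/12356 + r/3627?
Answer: -12225053/3734601 ≈ -3.2735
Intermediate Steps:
A(t) = t²
A(-2)/12356 + r/3627 = (-2)²/12356 - 11874/3627 = 4*(1/12356) - 11874*1/3627 = 1/3089 - 3958/1209 = -12225053/3734601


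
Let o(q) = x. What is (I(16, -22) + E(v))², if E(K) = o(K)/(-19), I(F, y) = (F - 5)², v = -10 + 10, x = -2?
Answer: 5294601/361 ≈ 14666.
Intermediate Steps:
o(q) = -2
v = 0
I(F, y) = (-5 + F)²
E(K) = 2/19 (E(K) = -2/(-19) = -2*(-1/19) = 2/19)
(I(16, -22) + E(v))² = ((-5 + 16)² + 2/19)² = (11² + 2/19)² = (121 + 2/19)² = (2301/19)² = 5294601/361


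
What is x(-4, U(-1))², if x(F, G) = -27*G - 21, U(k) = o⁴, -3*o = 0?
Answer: 441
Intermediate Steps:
o = 0 (o = -⅓*0 = 0)
U(k) = 0 (U(k) = 0⁴ = 0)
x(F, G) = -21 - 27*G
x(-4, U(-1))² = (-21 - 27*0)² = (-21 + 0)² = (-21)² = 441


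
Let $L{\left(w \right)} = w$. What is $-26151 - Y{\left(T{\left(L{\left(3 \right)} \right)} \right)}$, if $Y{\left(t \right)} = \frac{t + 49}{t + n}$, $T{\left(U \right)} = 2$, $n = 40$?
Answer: $- \frac{366131}{14} \approx -26152.0$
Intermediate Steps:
$Y{\left(t \right)} = \frac{49 + t}{40 + t}$ ($Y{\left(t \right)} = \frac{t + 49}{t + 40} = \frac{49 + t}{40 + t}$)
$-26151 - Y{\left(T{\left(L{\left(3 \right)} \right)} \right)} = -26151 - \frac{49 + 2}{40 + 2} = -26151 - \frac{1}{42} \cdot 51 = -26151 - \frac{17}{14} = - \frac{366131}{14}$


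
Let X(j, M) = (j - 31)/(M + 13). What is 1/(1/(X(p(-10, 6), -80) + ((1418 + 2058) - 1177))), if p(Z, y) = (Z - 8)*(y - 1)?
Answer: 154154/67 ≈ 2300.8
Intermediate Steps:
p(Z, y) = (-1 + y)*(-8 + Z) (p(Z, y) = (-8 + Z)*(-1 + y) = (-1 + y)*(-8 + Z))
X(j, M) = (-31 + j)/(13 + M)
1/(1/(X(p(-10, 6), -80) + ((1418 + 2058) - 1177))) = 1/(1/((-31 + (8 - 1*(-10) - 8*6 - 10*6))/(13 - 80) + ((1418 + 2058) - 1177))) = 1/(1/((-31 + (8 + 10 - 48 - 60))/(-67) + (3476 - 1177))) = 1/(1/(-(-31 - 90)/67 + 2299)) = 1/(1/(-1/67*(-121) + 2299)) = 1/(1/(121/67 + 2299)) = 1/(1/(154154/67)) = 1/(67/154154) = 154154/67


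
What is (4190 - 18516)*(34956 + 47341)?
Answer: -1178986822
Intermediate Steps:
(4190 - 18516)*(34956 + 47341) = -14326*82297 = -1178986822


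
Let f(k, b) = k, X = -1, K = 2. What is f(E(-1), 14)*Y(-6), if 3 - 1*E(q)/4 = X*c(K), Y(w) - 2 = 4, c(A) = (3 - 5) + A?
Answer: 72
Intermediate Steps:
c(A) = -2 + A
Y(w) = 6 (Y(w) = 2 + 4 = 6)
E(q) = 12 (E(q) = 12 - (-4)*(-2 + 2) = 12 - (-4)*0 = 12 - 4*0 = 12 + 0 = 12)
f(E(-1), 14)*Y(-6) = 12*6 = 72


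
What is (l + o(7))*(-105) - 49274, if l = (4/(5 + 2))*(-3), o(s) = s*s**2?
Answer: -85109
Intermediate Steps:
o(s) = s**3
l = -12/7 (l = (4/7)*(-3) = -12/7 ≈ -1.7143)
(l + o(7))*(-105) - 49274 = (-12/7 + 7**3)*(-105) - 49274 = (-12/7 + 343)*(-105) - 49274 = (2389/7)*(-105) - 49274 = -35835 - 49274 = -85109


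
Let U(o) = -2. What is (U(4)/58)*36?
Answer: -36/29 ≈ -1.2414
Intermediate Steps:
(U(4)/58)*36 = (-2/58)*36 = ((1/58)*(-2))*36 = -1/29*36 = -36/29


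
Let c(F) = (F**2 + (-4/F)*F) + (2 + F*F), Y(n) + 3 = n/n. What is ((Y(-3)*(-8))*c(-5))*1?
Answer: 768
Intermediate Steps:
Y(n) = -2 (Y(n) = -3 + n/n = -3 + 1 = -2)
c(F) = -2 + 2*F**2 (c(F) = (F**2 - 4) + (2 + F**2) = (-4 + F**2) + (2 + F**2) = -2 + 2*F**2)
((Y(-3)*(-8))*c(-5))*1 = ((-2*(-8))*(-2 + 2*(-5)**2))*1 = (16*(-2 + 2*25))*1 = (16*(-2 + 50))*1 = (16*48)*1 = 768*1 = 768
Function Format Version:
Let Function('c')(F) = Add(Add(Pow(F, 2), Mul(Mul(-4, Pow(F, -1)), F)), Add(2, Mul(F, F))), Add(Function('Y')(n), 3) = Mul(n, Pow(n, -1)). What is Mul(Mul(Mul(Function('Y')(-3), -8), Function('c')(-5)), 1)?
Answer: 768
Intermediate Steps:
Function('Y')(n) = -2 (Function('Y')(n) = Add(-3, Mul(n, Pow(n, -1))) = Add(-3, 1) = -2)
Function('c')(F) = Add(-2, Mul(2, Pow(F, 2))) (Function('c')(F) = Add(Add(Pow(F, 2), -4), Add(2, Pow(F, 2))) = Add(Add(-4, Pow(F, 2)), Add(2, Pow(F, 2))) = Add(-2, Mul(2, Pow(F, 2))))
Mul(Mul(Mul(Function('Y')(-3), -8), Function('c')(-5)), 1) = Mul(Mul(Mul(-2, -8), Add(-2, Mul(2, Pow(-5, 2)))), 1) = Mul(Mul(16, Add(-2, Mul(2, 25))), 1) = Mul(Mul(16, Add(-2, 50)), 1) = Mul(Mul(16, 48), 1) = Mul(768, 1) = 768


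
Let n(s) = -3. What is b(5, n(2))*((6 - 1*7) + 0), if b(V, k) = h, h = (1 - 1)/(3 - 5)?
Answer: 0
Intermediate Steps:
h = 0 (h = 0/(-2) = 0*(-½) = 0)
b(V, k) = 0
b(5, n(2))*((6 - 1*7) + 0) = 0*((6 - 1*7) + 0) = 0*((6 - 7) + 0) = 0*(-1 + 0) = 0*(-1) = 0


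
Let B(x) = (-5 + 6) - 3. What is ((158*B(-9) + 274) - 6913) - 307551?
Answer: -314506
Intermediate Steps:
B(x) = -2 (B(x) = 1 - 3 = -2)
((158*B(-9) + 274) - 6913) - 307551 = ((158*(-2) + 274) - 6913) - 307551 = ((-316 + 274) - 6913) - 307551 = (-42 - 6913) - 307551 = -6955 - 307551 = -314506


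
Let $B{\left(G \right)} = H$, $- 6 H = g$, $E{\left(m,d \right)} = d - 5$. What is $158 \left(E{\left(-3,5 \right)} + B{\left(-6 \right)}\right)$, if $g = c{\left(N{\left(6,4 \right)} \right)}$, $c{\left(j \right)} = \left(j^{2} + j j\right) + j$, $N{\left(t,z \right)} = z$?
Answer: $-948$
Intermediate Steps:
$E{\left(m,d \right)} = -5 + d$
$c{\left(j \right)} = j + 2 j^{2}$ ($c{\left(j \right)} = \left(j^{2} + j^{2}\right) + j = 2 j^{2} + j = j + 2 j^{2}$)
$g = 36$ ($g = 4 \left(1 + 2 \cdot 4\right) = 4 \left(1 + 8\right) = 4 \cdot 9 = 36$)
$H = -6$ ($H = \left(- \frac{1}{6}\right) 36 = -6$)
$B{\left(G \right)} = -6$
$158 \left(E{\left(-3,5 \right)} + B{\left(-6 \right)}\right) = 158 \left(\left(-5 + 5\right) - 6\right) = 158 \left(0 - 6\right) = 158 \left(-6\right) = -948$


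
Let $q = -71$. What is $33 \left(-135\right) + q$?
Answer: $-4526$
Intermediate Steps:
$33 \left(-135\right) + q = 33 \left(-135\right) - 71 = -4455 - 71 = -4526$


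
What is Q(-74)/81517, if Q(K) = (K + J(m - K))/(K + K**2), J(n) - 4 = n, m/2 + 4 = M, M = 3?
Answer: 1/220177417 ≈ 4.5418e-9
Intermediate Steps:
m = -2 (m = -8 + 2*3 = -8 + 6 = -2)
J(n) = 4 + n
Q(K) = 2/(K + K**2) (Q(K) = (K + (4 + (-2 - K)))/(K + K**2) = (K + (2 - K))/(K + K**2) = 2/(K + K**2))
Q(-74)/81517 = (2/(-74*(1 - 74)))/81517 = (2*(-1/74)/(-73))*(1/81517) = (2*(-1/74)*(-1/73))*(1/81517) = (1/2701)*(1/81517) = 1/220177417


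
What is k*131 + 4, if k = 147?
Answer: 19261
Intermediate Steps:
k*131 + 4 = 147*131 + 4 = 19257 + 4 = 19261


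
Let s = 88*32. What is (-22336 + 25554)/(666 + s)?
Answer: 1609/1741 ≈ 0.92418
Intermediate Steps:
s = 2816
(-22336 + 25554)/(666 + s) = (-22336 + 25554)/(666 + 2816) = 3218/3482 = 3218*(1/3482) = 1609/1741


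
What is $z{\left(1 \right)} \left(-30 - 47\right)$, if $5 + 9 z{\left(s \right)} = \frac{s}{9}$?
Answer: $\frac{3388}{81} \approx 41.827$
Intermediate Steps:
$z{\left(s \right)} = - \frac{5}{9} + \frac{s}{81}$ ($z{\left(s \right)} = - \frac{5}{9} + \frac{s \frac{1}{9}}{9} = - \frac{5}{9} + \frac{\frac{1}{9} s}{9} = - \frac{5}{9} + \frac{s}{81}$)
$z{\left(1 \right)} \left(-30 - 47\right) = \left(- \frac{5}{9} + \frac{1}{81} \cdot 1\right) \left(-30 - 47\right) = \left(- \frac{5}{9} + \frac{1}{81}\right) \left(-77\right) = \left(- \frac{44}{81}\right) \left(-77\right) = \frac{3388}{81}$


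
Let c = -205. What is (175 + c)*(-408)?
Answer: 12240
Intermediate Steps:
(175 + c)*(-408) = (175 - 205)*(-408) = -30*(-408) = 12240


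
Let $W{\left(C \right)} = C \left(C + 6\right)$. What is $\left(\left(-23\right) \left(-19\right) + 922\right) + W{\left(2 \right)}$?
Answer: $1375$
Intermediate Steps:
$W{\left(C \right)} = C \left(6 + C\right)$
$\left(\left(-23\right) \left(-19\right) + 922\right) + W{\left(2 \right)} = \left(\left(-23\right) \left(-19\right) + 922\right) + 2 \left(6 + 2\right) = \left(437 + 922\right) + 2 \cdot 8 = 1359 + 16 = 1375$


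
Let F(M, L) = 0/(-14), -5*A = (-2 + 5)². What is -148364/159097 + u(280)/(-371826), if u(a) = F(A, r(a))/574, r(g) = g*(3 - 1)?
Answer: -148364/159097 ≈ -0.93254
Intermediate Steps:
r(g) = 2*g (r(g) = g*2 = 2*g)
A = -9/5 (A = -(-2 + 5)²/5 = -⅕*3² = -⅕*9 = -9/5 ≈ -1.8000)
F(M, L) = 0 (F(M, L) = 0*(-1/14) = 0)
u(a) = 0 (u(a) = 0/574 = 0*(1/574) = 0)
-148364/159097 + u(280)/(-371826) = -148364/159097 + 0/(-371826) = -148364*1/159097 + 0*(-1/371826) = -148364/159097 + 0 = -148364/159097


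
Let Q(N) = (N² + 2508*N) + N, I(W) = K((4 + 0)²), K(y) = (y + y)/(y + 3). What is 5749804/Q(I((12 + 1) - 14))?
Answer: 518919811/381624 ≈ 1359.8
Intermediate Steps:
K(y) = 2*y/(3 + y) (K(y) = (2*y)/(3 + y) = 2*y/(3 + y))
I(W) = 32/19 (I(W) = 2*(4 + 0)²/(3 + (4 + 0)²) = 2*4²/(3 + 4²) = 2*16/(3 + 16) = 2*16/19 = 2*16*(1/19) = 32/19)
Q(N) = N² + 2509*N
5749804/Q(I((12 + 1) - 14)) = 5749804/((32*(2509 + 32/19)/19)) = 5749804/(((32/19)*(47703/19))) = 5749804/(1526496/361) = 5749804*(361/1526496) = 518919811/381624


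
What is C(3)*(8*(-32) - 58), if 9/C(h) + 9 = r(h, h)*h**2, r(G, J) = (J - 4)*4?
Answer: 314/5 ≈ 62.800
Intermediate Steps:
r(G, J) = -16 + 4*J (r(G, J) = (-4 + J)*4 = -16 + 4*J)
C(h) = 9/(-9 + h**2*(-16 + 4*h)) (C(h) = 9/(-9 + (-16 + 4*h)*h**2) = 9/(-9 + h**2*(-16 + 4*h)))
C(3)*(8*(-32) - 58) = (9/(-9 + 4*3**2*(-4 + 3)))*(8*(-32) - 58) = (9/(-9 + 4*9*(-1)))*(-256 - 58) = (9/(-9 - 36))*(-314) = (9/(-45))*(-314) = (9*(-1/45))*(-314) = -1/5*(-314) = 314/5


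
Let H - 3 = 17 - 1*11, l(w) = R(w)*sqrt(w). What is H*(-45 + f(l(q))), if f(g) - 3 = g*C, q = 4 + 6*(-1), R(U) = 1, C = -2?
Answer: -378 - 18*I*sqrt(2) ≈ -378.0 - 25.456*I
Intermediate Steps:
q = -2 (q = 4 - 6 = -2)
l(w) = sqrt(w) (l(w) = 1*sqrt(w) = sqrt(w))
f(g) = 3 - 2*g (f(g) = 3 + g*(-2) = 3 - 2*g)
H = 9 (H = 3 + (17 - 1*11) = 3 + (17 - 11) = 3 + 6 = 9)
H*(-45 + f(l(q))) = 9*(-45 + (3 - 2*I*sqrt(2))) = 9*(-42 - 2*I*sqrt(2)) = -378 - 18*I*sqrt(2)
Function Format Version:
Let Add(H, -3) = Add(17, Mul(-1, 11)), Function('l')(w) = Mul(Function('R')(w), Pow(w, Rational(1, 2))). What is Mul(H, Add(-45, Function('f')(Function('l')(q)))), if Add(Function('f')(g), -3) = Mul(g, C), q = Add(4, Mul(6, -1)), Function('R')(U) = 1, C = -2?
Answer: Add(-378, Mul(-18, I, Pow(2, Rational(1, 2)))) ≈ Add(-378.00, Mul(-25.456, I))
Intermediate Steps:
q = -2 (q = Add(4, -6) = -2)
Function('l')(w) = Pow(w, Rational(1, 2)) (Function('l')(w) = Mul(1, Pow(w, Rational(1, 2))) = Pow(w, Rational(1, 2)))
Function('f')(g) = Add(3, Mul(-2, g)) (Function('f')(g) = Add(3, Mul(g, -2)) = Add(3, Mul(-2, g)))
H = 9 (H = Add(3, Add(17, Mul(-1, 11))) = Add(3, Add(17, -11)) = Add(3, 6) = 9)
Mul(H, Add(-45, Function('f')(Function('l')(q)))) = Mul(9, Add(-45, Add(3, Mul(-2, Pow(-2, Rational(1, 2)))))) = Mul(9, Add(-45, Add(3, Mul(-2, Mul(I, Pow(2, Rational(1, 2))))))) = Mul(9, Add(-45, Add(3, Mul(-2, I, Pow(2, Rational(1, 2)))))) = Mul(9, Add(-42, Mul(-2, I, Pow(2, Rational(1, 2))))) = Add(-378, Mul(-18, I, Pow(2, Rational(1, 2))))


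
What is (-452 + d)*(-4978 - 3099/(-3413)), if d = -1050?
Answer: 25514196130/3413 ≈ 7.4756e+6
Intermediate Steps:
(-452 + d)*(-4978 - 3099/(-3413)) = (-452 - 1050)*(-4978 - 3099/(-3413)) = -1502*(-4978 - 3099*(-1/3413)) = -1502*(-4978 + 3099/3413) = -1502*(-16986815/3413) = 25514196130/3413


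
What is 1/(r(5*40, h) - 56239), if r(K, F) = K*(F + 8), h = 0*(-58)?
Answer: -1/54639 ≈ -1.8302e-5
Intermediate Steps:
h = 0
r(K, F) = K*(8 + F)
1/(r(5*40, h) - 56239) = 1/((5*40)*(8 + 0) - 56239) = 1/(200*8 - 56239) = 1/(1600 - 56239) = 1/(-54639) = -1/54639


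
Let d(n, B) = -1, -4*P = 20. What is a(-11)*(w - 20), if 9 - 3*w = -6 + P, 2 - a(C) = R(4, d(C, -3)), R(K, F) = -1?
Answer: -40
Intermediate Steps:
P = -5 (P = -¼*20 = -5)
a(C) = 3 (a(C) = 2 - 1*(-1) = 2 + 1 = 3)
w = 20/3 (w = 3 - (-6 - 5)/3 = 3 - ⅓*(-11) = 3 + 11/3 = 20/3 ≈ 6.6667)
a(-11)*(w - 20) = 3*(20/3 - 20) = 3*(-40/3) = -40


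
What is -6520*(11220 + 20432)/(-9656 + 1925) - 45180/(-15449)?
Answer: 3188575483540/119436219 ≈ 26697.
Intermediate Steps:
-6520*(11220 + 20432)/(-9656 + 1925) - 45180/(-15449) = -6520/((-7731/31652)) - 45180*(-1/15449) = -6520/((-7731*1/31652)) + 45180/15449 = -6520/(-7731/31652) + 45180/15449 = -6520*(-31652/7731) + 45180/15449 = 206371040/7731 + 45180/15449 = 3188575483540/119436219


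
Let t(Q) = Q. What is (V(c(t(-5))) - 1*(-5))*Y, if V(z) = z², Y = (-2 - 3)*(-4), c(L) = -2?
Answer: 180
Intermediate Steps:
Y = 20 (Y = -5*(-4) = 20)
(V(c(t(-5))) - 1*(-5))*Y = ((-2)² - 1*(-5))*20 = (4 + 5)*20 = 9*20 = 180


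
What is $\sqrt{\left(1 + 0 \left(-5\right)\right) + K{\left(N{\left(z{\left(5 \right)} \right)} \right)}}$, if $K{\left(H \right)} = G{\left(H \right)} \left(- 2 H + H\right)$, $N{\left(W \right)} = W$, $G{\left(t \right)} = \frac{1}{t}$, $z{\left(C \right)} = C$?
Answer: $0$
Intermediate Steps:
$K{\left(H \right)} = -1$ ($K{\left(H \right)} = \frac{- 2 H + H}{H} = \frac{\left(-1\right) H}{H} = -1$)
$\sqrt{\left(1 + 0 \left(-5\right)\right) + K{\left(N{\left(z{\left(5 \right)} \right)} \right)}} = \sqrt{\left(1 + 0 \left(-5\right)\right) - 1} = \sqrt{\left(1 + 0\right) - 1} = \sqrt{1 - 1} = \sqrt{0} = 0$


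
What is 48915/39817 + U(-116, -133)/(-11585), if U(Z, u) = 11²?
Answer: 561862418/461279945 ≈ 1.2181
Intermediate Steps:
U(Z, u) = 121
48915/39817 + U(-116, -133)/(-11585) = 48915/39817 + 121/(-11585) = 48915*(1/39817) + 121*(-1/11585) = 48915/39817 - 121/11585 = 561862418/461279945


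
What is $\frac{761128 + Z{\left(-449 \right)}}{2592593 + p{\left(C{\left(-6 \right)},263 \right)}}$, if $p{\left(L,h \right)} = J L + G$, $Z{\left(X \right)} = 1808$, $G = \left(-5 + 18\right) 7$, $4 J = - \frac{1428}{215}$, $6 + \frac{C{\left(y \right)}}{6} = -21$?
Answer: $\frac{27338540}{92914149} \approx 0.29423$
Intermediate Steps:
$C{\left(y \right)} = -162$ ($C{\left(y \right)} = -36 + 6 \left(-21\right) = -36 - 126 = -162$)
$J = - \frac{357}{215}$ ($J = \frac{\left(-1428\right) \frac{1}{215}}{4} = \frac{1}{4} \left(- \frac{1428}{215}\right) = - \frac{357}{215} \approx -1.6605$)
$G = 91$ ($G = 13 \cdot 7 = 91$)
$p{\left(L,h \right)} = 91 - \frac{357 L}{215}$ ($p{\left(L,h \right)} = - \frac{357 L}{215} + 91 = 91 - \frac{357 L}{215}$)
$\frac{761128 + Z{\left(-449 \right)}}{2592593 + p{\left(C{\left(-6 \right)},263 \right)}} = \frac{761128 + 1808}{2592593 + \left(91 - - \frac{57834}{215}\right)} = \frac{762936}{2592593 + \left(91 + \frac{57834}{215}\right)} = \frac{762936}{2592593 + \frac{77399}{215}} = \frac{762936}{\frac{557484894}{215}} = 762936 \cdot \frac{215}{557484894} = \frac{27338540}{92914149}$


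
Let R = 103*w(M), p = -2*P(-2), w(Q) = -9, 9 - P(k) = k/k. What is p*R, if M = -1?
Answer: 14832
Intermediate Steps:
P(k) = 8 (P(k) = 9 - k/k = 9 - 1*1 = 9 - 1 = 8)
p = -16 (p = -2*8 = -16)
R = -927 (R = 103*(-9) = -927)
p*R = -16*(-927) = 14832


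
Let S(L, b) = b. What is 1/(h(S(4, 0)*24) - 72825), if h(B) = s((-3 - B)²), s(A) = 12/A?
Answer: -3/218471 ≈ -1.3732e-5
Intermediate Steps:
h(B) = 12/(-3 - B)² (h(B) = 12/((-3 - B)²) = 12/(-3 - B)²)
1/(h(S(4, 0)*24) - 72825) = 1/(12/(3 + 0*24)² - 72825) = 1/(12/(3 + 0)² - 72825) = 1/(12/3² - 72825) = 1/(12*(⅑) - 72825) = 1/(4/3 - 72825) = 1/(-218471/3) = -3/218471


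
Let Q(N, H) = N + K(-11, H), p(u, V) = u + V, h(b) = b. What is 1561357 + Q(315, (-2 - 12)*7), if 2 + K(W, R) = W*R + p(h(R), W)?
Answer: 1562639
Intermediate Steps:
p(u, V) = V + u
K(W, R) = -2 + R + W + R*W (K(W, R) = -2 + (W*R + (W + R)) = -2 + (R*W + (R + W)) = -2 + (R + W + R*W) = -2 + R + W + R*W)
Q(N, H) = -13 + N - 10*H (Q(N, H) = N + (-2 + H - 11 + H*(-11)) = N + (-2 + H - 11 - 11*H) = N + (-13 - 10*H) = -13 + N - 10*H)
1561357 + Q(315, (-2 - 12)*7) = 1561357 + (-13 + 315 - 10*(-2 - 12)*7) = 1561357 + (-13 + 315 - (-140)*7) = 1561357 + (-13 + 315 - 10*(-98)) = 1561357 + (-13 + 315 + 980) = 1561357 + 1282 = 1562639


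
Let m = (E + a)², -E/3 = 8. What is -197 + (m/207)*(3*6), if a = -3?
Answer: -3073/23 ≈ -133.61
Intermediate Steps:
E = -24 (E = -3*8 = -24)
m = 729 (m = (-24 - 3)² = (-27)² = 729)
-197 + (m/207)*(3*6) = -197 + (729/207)*(3*6) = -197 + (729*(1/207))*18 = -197 + (81/23)*18 = -197 + 1458/23 = -3073/23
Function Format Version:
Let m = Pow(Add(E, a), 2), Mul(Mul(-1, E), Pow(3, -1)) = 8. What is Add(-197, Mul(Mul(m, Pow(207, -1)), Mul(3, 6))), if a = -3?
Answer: Rational(-3073, 23) ≈ -133.61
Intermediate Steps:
E = -24 (E = Mul(-3, 8) = -24)
m = 729 (m = Pow(Add(-24, -3), 2) = Pow(-27, 2) = 729)
Add(-197, Mul(Mul(m, Pow(207, -1)), Mul(3, 6))) = Add(-197, Mul(Mul(729, Pow(207, -1)), Mul(3, 6))) = Add(-197, Mul(Mul(729, Rational(1, 207)), 18)) = Add(-197, Mul(Rational(81, 23), 18)) = Add(-197, Rational(1458, 23)) = Rational(-3073, 23)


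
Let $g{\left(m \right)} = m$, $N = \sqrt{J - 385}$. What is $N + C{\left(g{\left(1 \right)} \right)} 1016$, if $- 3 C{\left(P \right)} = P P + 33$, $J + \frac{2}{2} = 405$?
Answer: $- \frac{34544}{3} + \sqrt{19} \approx -11510.0$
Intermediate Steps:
$J = 404$ ($J = -1 + 405 = 404$)
$N = \sqrt{19}$ ($N = \sqrt{404 - 385} = \sqrt{19} \approx 4.3589$)
$C{\left(P \right)} = -11 - \frac{P^{2}}{3}$ ($C{\left(P \right)} = - \frac{P P + 33}{3} = - \frac{P^{2} + 33}{3} = - \frac{33 + P^{2}}{3} = -11 - \frac{P^{2}}{3}$)
$N + C{\left(g{\left(1 \right)} \right)} 1016 = \sqrt{19} + \left(-11 - \frac{1^{2}}{3}\right) 1016 = \sqrt{19} + \left(-11 - \frac{1}{3}\right) 1016 = \sqrt{19} - \frac{34544}{3} = - \frac{34544}{3} + \sqrt{19}$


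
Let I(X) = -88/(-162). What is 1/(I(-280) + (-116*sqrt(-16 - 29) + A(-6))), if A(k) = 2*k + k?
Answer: -57267/1987408058 + 570807*I*sqrt(5)/993704029 ≈ -2.8815e-5 + 0.0012845*I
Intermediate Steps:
A(k) = 3*k
I(X) = 44/81 (I(X) = -88*(-1/162) = 44/81)
1/(I(-280) + (-116*sqrt(-16 - 29) + A(-6))) = 1/(44/81 + (-116*sqrt(-16 - 29) + 3*(-6))) = 1/(44/81 + (-348*I*sqrt(5) - 18)) = 1/(44/81 + (-18 - 348*I*sqrt(5))) = 1/(-1414/81 - 348*I*sqrt(5))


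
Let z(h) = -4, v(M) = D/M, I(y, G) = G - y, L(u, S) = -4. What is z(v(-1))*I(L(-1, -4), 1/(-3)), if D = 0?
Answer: -44/3 ≈ -14.667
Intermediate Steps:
v(M) = 0 (v(M) = 0/M = 0)
z(v(-1))*I(L(-1, -4), 1/(-3)) = -4*(1/(-3) - 1*(-4)) = -4*(-⅓ + 4) = -4*11/3 = -44/3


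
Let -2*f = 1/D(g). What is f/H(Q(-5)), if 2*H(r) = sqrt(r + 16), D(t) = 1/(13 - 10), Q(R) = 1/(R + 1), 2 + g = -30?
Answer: -2*sqrt(7)/7 ≈ -0.75593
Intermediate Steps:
g = -32 (g = -2 - 30 = -32)
Q(R) = 1/(1 + R)
D(t) = 1/3
H(r) = sqrt(16 + r)/2 (H(r) = sqrt(r + 16)/2 = sqrt(16 + r)/2)
f = -3/2 (f = -1/(2*1/3) = -1/2*3 = -3/2 ≈ -1.5000)
f/H(Q(-5)) = -3*2/sqrt(16 + 1/(1 - 5))/2 = -3*2/sqrt(16 + 1/(-4))/2 = -3*2/sqrt(16 - 1/4)/2 = -3*4*sqrt(7)/21/2 = -2*sqrt(7)/7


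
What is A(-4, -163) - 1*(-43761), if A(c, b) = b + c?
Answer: 43594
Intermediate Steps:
A(-4, -163) - 1*(-43761) = (-163 - 4) - 1*(-43761) = -167 + 43761 = 43594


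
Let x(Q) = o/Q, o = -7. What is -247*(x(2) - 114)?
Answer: 58045/2 ≈ 29023.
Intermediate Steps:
x(Q) = -7/Q
-247*(x(2) - 114) = -247*(-7/2 - 114) = -247*(-235/2) = 58045/2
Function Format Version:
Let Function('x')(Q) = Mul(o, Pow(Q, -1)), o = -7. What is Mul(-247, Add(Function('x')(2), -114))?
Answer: Rational(58045, 2) ≈ 29023.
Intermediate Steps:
Function('x')(Q) = Mul(-7, Pow(Q, -1))
Mul(-247, Add(Function('x')(2), -114)) = Mul(-247, Add(Mul(-7, Pow(2, -1)), -114)) = Mul(-247, Add(Mul(-7, Rational(1, 2)), -114)) = Mul(-247, Add(Rational(-7, 2), -114)) = Mul(-247, Rational(-235, 2)) = Rational(58045, 2)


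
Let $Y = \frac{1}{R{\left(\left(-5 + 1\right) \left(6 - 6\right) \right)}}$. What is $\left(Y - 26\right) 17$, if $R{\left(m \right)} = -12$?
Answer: $- \frac{5321}{12} \approx -443.42$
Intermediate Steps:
$Y = - \frac{1}{12}$ ($Y = \frac{1}{-12} = - \frac{1}{12} \approx -0.083333$)
$\left(Y - 26\right) 17 = \left(- \frac{1}{12} - 26\right) 17 = \left(- \frac{313}{12}\right) 17 = - \frac{5321}{12}$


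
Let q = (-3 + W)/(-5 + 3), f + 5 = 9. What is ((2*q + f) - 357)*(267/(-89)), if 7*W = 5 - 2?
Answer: 7359/7 ≈ 1051.3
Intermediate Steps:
f = 4 (f = -5 + 9 = 4)
W = 3/7 (W = (5 - 2)/7 = (1/7)*3 = 3/7 ≈ 0.42857)
q = 9/7 (q = (-3 + 3/7)/(-5 + 3) = -18/7/(-2) = -18/7*(-1/2) = 9/7 ≈ 1.2857)
((2*q + f) - 357)*(267/(-89)) = ((2*(9/7) + 4) - 357)*(267/(-89)) = ((18/7 + 4) - 357)*(267*(-1/89)) = (46/7 - 357)*(-3) = -2453/7*(-3) = 7359/7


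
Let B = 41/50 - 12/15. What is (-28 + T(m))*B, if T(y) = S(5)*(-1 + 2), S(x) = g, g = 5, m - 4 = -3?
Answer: -23/50 ≈ -0.46000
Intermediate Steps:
m = 1 (m = 4 - 3 = 1)
S(x) = 5
T(y) = 5 (T(y) = 5*(-1 + 2) = 5*1 = 5)
B = 1/50 (B = 41*(1/50) - 12*1/15 = 41/50 - ⅘ = 1/50 ≈ 0.020000)
(-28 + T(m))*B = (-28 + 5)*(1/50) = -23*1/50 = -23/50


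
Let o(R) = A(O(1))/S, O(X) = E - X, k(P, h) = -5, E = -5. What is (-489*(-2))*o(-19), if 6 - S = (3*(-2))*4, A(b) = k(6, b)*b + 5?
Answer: 1141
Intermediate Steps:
O(X) = -5 - X
A(b) = 5 - 5*b (A(b) = -5*b + 5 = 5 - 5*b)
S = 30 (S = 6 - 3*(-2)*4 = 6 - (-6)*4 = 6 - 1*(-24) = 6 + 24 = 30)
o(R) = 7/6 (o(R) = (5 - 5*(-5 - 1*1))/30 = (5 - 5*(-5 - 1))*(1/30) = (5 - 5*(-6))*(1/30) = (5 + 30)*(1/30) = 35*(1/30) = 7/6)
(-489*(-2))*o(-19) = -489*(-2)*(7/6) = 978*(7/6) = 1141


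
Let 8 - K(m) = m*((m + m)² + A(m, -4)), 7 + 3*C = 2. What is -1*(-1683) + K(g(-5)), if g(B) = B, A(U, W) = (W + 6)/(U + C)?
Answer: 4379/2 ≈ 2189.5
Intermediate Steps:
C = -5/3 (C = -7/3 + (⅓)*2 = -7/3 + ⅔ = -5/3 ≈ -1.6667)
A(U, W) = (6 + W)/(-5/3 + U) (A(U, W) = (W + 6)/(U - 5/3) = (6 + W)/(-5/3 + U))
K(m) = 8 - m*(4*m² + 6/(-5 + 3*m)) (K(m) = 8 - m*((m + m)² + 3*(6 - 4)/(-5 + 3*m)) = 8 - m*((2*m)² + 3*2/(-5 + 3*m)) = 8 - m*(4*m² + 6/(-5 + 3*m)))
-1*(-1683) + K(g(-5)) = -1*(-1683) + 2*(-3*(-5) + 2*(-5 + 3*(-5))*(2 - 1*(-5)³))/(-5 + 3*(-5)) = 1683 + 2*(15 + 2*(-5 - 15)*(2 - 1*(-125)))/(-5 - 15) = 1683 + 2*(15 + 2*(-20)*(2 + 125))/(-20) = 1683 + 2*(-1/20)*(15 + 2*(-20)*127) = 1683 + 2*(-1/20)*(15 - 5080) = 1683 + 2*(-1/20)*(-5065) = 1683 + 1013/2 = 4379/2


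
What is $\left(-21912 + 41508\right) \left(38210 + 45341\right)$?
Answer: $1637265396$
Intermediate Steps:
$\left(-21912 + 41508\right) \left(38210 + 45341\right) = 19596 \cdot 83551 = 1637265396$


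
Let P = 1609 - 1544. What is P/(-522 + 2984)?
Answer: 65/2462 ≈ 0.026401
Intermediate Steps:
P = 65
P/(-522 + 2984) = 65/(-522 + 2984) = 65/2462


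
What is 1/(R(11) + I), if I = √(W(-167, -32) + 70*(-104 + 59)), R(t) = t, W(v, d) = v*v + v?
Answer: -11/24451 + 2*√6143/24451 ≈ 0.0059611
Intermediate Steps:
W(v, d) = v + v² (W(v, d) = v² + v = v + v²)
I = 2*√6143 (I = √(-167*(1 - 167) + 70*(-104 + 59)) = √(-167*(-166) + 70*(-45)) = √(27722 - 3150) = √24572 = 2*√6143 ≈ 156.75)
1/(R(11) + I) = 1/(11 + 2*√6143)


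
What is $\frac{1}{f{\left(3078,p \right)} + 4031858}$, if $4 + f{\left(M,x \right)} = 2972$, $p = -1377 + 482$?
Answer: $\frac{1}{4034826} \approx 2.4784 \cdot 10^{-7}$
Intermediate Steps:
$p = -895$
$f{\left(M,x \right)} = 2968$ ($f{\left(M,x \right)} = -4 + 2972 = 2968$)
$\frac{1}{f{\left(3078,p \right)} + 4031858} = \frac{1}{2968 + 4031858} = \frac{1}{4034826}$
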